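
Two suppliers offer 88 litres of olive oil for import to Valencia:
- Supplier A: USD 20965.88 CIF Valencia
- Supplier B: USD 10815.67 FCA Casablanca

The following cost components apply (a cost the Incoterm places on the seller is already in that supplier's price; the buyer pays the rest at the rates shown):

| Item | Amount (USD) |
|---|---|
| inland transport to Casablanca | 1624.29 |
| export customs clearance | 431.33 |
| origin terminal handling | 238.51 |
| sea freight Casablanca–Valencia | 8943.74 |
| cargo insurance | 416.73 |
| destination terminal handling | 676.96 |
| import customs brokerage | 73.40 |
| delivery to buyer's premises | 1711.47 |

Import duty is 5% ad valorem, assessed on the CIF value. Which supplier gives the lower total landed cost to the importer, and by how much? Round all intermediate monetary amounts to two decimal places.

Supplier A (CIF):
The CIF price already equals the CIF value: 20965.88
Import duty = 20965.88 × 5% = 1048.29
Buyer bears (A): 676.96 + 73.40 + 1711.47 = 2461.83
Landed cost (A) = invoice 20965.88 + 2461.83 + duty 1048.29 = 24476.00
Supplier B (FCA):
CIF value = FCA price + origin terminal + freight + insurance = 10815.67 + 238.51 + 8943.74 + 416.73 = 20414.65
Import duty = 20414.65 × 5% = 1020.73
Buyer bears (B): 238.51 + 8943.74 + 416.73 + 676.96 + 73.40 + 1711.47 = 12060.81
Landed cost (B) = invoice 10815.67 + 12060.81 + duty 1020.73 = 23897.21
Difference = |24476.00 − 23897.21| = 578.79

Supplier B is cheaper by USD 578.79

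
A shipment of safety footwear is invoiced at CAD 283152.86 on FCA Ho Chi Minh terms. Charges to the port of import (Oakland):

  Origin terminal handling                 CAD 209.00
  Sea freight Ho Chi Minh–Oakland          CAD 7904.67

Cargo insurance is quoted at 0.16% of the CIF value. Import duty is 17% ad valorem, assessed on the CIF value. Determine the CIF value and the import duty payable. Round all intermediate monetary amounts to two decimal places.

Let C be the CIF value. C = FCA price + pre-shipment costs + freight + 0.16% × C
C − 0.16% × C = 283152.86 + 209.00 + 7904.67
0.9984 × C = 291266.53
C = 291266.53 / 0.9984 = 291733.30
Insurance premium = 0.16% × 291733.30 = 466.77
Import duty = 291733.30 × 17% = 49594.66

CIF value: CAD 291733.30; import duty: CAD 49594.66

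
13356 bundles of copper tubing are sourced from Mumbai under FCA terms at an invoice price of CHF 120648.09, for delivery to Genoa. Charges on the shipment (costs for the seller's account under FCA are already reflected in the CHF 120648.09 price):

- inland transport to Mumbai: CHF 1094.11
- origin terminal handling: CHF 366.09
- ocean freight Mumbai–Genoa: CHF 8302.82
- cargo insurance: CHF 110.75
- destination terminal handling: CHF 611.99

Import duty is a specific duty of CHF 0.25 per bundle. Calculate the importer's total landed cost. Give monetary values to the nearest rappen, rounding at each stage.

FCA: the seller delivers export-cleared goods to the carrier; the buyer bears costs from that point.
Already in the invoice (seller's account under FCA): inland to port — exclude.
CIF value = FCA price + origin terminal + freight + insurance = 120648.09 + 366.09 + 8302.82 + 110.75 = 129427.75
Import duty = 13356 × 0.25 = 3339.00
Buyer bears: origin terminal 366.09 + freight 8302.82 + insurance 110.75 + destination terminal 611.99 + duty 3339.00 = 12730.65
Landed cost = invoice 120648.09 + 12730.65 = 133378.74

Total landed cost: CHF 133378.74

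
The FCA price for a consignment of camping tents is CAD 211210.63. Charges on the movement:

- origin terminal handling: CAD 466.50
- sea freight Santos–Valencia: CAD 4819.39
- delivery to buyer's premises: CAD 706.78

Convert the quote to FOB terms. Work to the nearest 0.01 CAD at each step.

Not relevant to the conversion: freight, delivery — on the buyer under both terms; not part of either seller's price.
From FCA to FOB, the seller additionally bears: origin terminal.
FOB price = 211210.63 + 466.50 = 211677.13

FOB price: CAD 211677.13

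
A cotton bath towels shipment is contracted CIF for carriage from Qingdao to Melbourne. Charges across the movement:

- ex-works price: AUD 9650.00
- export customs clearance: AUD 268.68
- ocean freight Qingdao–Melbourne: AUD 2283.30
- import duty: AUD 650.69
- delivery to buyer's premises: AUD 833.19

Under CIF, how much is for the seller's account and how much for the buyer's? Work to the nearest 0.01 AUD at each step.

CIF: the seller pays costs through ocean freight and marine insurance to the destination port.
Seller's account: goods 9650.00 + export clearance 268.68 + freight 2283.30 = 12201.98
Buyer's account: duty 650.69 + delivery 833.19 = 1483.88

Seller: AUD 12201.98; buyer: AUD 1483.88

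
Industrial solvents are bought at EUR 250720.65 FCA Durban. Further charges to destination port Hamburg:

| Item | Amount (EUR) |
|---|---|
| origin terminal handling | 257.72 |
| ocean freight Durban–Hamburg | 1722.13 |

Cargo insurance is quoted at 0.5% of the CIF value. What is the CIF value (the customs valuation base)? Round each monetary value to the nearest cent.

CIF value: EUR 253970.35

Let C be the CIF value. C = FCA price + pre-shipment costs + freight + 0.5% × C
C − 0.5% × C = 250720.65 + 257.72 + 1722.13
0.995 × C = 252700.50
C = 252700.50 / 0.995 = 253970.35
Insurance premium = 0.5% × 253970.35 = 1269.85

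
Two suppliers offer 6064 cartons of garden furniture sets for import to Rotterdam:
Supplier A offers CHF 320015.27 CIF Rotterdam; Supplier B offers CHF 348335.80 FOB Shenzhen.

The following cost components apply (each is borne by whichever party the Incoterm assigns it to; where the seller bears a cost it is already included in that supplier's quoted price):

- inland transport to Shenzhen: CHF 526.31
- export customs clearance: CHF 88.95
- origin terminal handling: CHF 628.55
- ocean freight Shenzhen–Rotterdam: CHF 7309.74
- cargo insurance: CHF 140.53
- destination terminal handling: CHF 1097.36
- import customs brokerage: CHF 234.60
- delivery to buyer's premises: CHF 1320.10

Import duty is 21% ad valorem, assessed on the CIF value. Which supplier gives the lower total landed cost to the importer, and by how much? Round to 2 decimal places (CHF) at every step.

Supplier A (CIF):
The CIF price already equals the CIF value: 320015.27
Import duty = 320015.27 × 21% = 67203.21
Buyer bears (A): 1097.36 + 234.60 + 1320.10 = 2652.06
Landed cost (A) = invoice 320015.27 + 2652.06 + duty 67203.21 = 389870.54
Supplier B (FOB):
CIF value = FOB price + freight + insurance = 348335.80 + 7309.74 + 140.53 = 355786.07
Import duty = 355786.07 × 21% = 74715.07
Buyer bears (B): 7309.74 + 140.53 + 1097.36 + 234.60 + 1320.10 = 10102.33
Landed cost (B) = invoice 348335.80 + 10102.33 + duty 74715.07 = 433153.20
Difference = |389870.54 − 433153.20| = 43282.66

Supplier A is cheaper by CHF 43282.66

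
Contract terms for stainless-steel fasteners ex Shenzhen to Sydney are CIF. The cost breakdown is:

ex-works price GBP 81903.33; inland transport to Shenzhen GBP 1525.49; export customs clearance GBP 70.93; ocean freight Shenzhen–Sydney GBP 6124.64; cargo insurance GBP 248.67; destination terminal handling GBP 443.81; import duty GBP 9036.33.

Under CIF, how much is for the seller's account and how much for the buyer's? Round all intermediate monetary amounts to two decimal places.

Seller: GBP 89873.06; buyer: GBP 9480.14

CIF: the seller pays costs through ocean freight and marine insurance to the destination port.
Seller's account: goods 81903.33 + inland to port 1525.49 + export clearance 70.93 + freight 6124.64 + insurance 248.67 = 89873.06
Buyer's account: destination terminal 443.81 + duty 9036.33 = 9480.14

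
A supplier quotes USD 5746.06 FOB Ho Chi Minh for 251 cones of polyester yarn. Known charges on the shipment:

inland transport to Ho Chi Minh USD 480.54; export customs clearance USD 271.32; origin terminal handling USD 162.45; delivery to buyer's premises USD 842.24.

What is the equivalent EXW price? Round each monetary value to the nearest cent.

EXW price: USD 4831.75

Not relevant to the conversion: delivery — on the buyer under both terms; not part of either seller's price.
From FOB to EXW, the seller no longer bears: inland to port, export clearance, origin terminal.
EXW price = 5746.06 − 480.54 − 271.32 − 162.45 = 4831.75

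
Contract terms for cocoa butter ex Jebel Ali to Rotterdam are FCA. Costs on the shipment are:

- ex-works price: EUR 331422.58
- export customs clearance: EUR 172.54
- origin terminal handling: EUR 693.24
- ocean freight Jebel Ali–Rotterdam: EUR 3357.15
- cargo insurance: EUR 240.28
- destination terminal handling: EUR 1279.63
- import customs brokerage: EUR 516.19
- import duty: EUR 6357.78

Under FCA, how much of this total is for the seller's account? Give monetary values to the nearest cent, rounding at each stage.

Seller's account: EUR 331595.12

FCA: the seller delivers export-cleared goods to the carrier; the buyer bears costs from that point.
Seller's account: goods 331422.58 + export clearance 172.54 = 331595.12
Buyer's account: origin terminal 693.24 + freight 3357.15 + insurance 240.28 + destination terminal 1279.63 + brokerage 516.19 + duty 6357.78 = 12444.27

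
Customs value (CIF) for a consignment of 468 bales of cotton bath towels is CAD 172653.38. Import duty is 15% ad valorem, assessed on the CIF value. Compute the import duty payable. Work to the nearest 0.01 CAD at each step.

Import duty: CAD 25898.01

Import duty = 172653.38 × 15% = 25898.01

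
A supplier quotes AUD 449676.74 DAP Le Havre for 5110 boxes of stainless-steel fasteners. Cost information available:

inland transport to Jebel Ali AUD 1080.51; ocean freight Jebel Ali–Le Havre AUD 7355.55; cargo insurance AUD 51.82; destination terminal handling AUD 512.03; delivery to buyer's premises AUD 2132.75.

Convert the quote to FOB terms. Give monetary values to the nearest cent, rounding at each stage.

FOB price: AUD 439624.59

Not relevant to the conversion: inland to port — on the seller under both DAP and FOB; already in the DAP price and stays in the FOB price.
From DAP to FOB, the seller no longer bears: freight, insurance, destination terminal, delivery.
FOB price = 449676.74 − 7355.55 − 51.82 − 512.03 − 2132.75 = 439624.59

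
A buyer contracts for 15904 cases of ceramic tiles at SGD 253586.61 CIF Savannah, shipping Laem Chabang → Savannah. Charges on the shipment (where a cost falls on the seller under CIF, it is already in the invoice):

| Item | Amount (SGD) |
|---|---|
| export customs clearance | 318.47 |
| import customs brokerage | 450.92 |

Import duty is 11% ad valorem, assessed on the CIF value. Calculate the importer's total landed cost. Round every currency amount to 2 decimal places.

CIF: the seller pays costs through ocean freight and marine insurance to the destination port.
Already in the invoice (seller's account under CIF): export clearance — exclude.
The CIF price already equals the CIF value: 253586.61
Import duty = 253586.61 × 11% = 27894.53
Buyer bears: brokerage 450.92 + duty 27894.53 = 28345.45
Landed cost = invoice 253586.61 + 28345.45 = 281932.06

Total landed cost: SGD 281932.06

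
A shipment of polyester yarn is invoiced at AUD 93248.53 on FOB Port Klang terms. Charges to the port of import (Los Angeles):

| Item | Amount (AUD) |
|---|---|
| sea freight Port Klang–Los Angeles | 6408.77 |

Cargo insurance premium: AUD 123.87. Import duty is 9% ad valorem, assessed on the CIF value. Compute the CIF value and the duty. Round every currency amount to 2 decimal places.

CIF = FOB price + freight + insurance
CIF = 93248.53 + 6408.77 + 123.87 = 99781.17
Import duty = 99781.17 × 9% = 8980.31

CIF value: AUD 99781.17; import duty: AUD 8980.31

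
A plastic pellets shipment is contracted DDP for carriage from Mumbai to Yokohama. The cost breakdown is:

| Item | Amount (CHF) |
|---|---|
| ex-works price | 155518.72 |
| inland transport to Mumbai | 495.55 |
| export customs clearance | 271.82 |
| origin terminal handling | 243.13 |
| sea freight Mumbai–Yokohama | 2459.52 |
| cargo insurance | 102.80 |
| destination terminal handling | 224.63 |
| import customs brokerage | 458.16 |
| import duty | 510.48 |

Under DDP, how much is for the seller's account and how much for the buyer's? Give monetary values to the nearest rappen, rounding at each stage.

Seller: CHF 160284.81; buyer: CHF 0.00

DDP: the seller bears all costs including import duty.
Seller's account: goods 155518.72 + inland to port 495.55 + export clearance 271.82 + origin terminal 243.13 + freight 2459.52 + insurance 102.80 + destination terminal 224.63 + brokerage 458.16 + duty 510.48 = 160284.81
Buyer's account: 0.00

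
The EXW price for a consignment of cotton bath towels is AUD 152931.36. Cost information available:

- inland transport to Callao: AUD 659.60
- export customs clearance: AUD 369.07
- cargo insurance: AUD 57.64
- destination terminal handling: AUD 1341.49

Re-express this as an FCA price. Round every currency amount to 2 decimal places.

Not relevant to the conversion: destination terminal, insurance — on the buyer under both terms; not part of either seller's price.
From EXW to FCA, the seller additionally bears: inland to port, export clearance.
FCA price = 152931.36 + 659.60 + 369.07 = 153960.03

FCA price: AUD 153960.03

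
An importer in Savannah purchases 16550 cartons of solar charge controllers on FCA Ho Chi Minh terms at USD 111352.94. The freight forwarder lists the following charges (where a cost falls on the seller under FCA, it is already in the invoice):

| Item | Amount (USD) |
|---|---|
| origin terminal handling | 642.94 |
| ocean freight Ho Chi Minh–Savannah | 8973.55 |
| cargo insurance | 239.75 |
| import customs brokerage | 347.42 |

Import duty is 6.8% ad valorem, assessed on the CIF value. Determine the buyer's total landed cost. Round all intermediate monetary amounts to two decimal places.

FCA: the seller delivers export-cleared goods to the carrier; the buyer bears costs from that point.
CIF value = FCA price + origin terminal + freight + insurance = 111352.94 + 642.94 + 8973.55 + 239.75 = 121209.18
Import duty = 121209.18 × 6.8% = 8242.22
Buyer bears: origin terminal 642.94 + freight 8973.55 + insurance 239.75 + brokerage 347.42 + duty 8242.22 = 18445.88
Landed cost = invoice 111352.94 + 18445.88 = 129798.82

Total landed cost: USD 129798.82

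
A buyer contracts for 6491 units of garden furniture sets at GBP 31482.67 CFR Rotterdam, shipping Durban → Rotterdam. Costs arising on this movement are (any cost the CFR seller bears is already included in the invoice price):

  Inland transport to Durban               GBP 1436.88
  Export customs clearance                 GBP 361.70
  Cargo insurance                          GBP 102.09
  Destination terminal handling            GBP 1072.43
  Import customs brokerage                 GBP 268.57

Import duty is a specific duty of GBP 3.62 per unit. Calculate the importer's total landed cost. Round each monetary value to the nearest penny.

CFR: the seller pays costs through ocean freight to the destination port, but not insurance.
Already in the invoice (seller's account under CFR): inland to port, export clearance — exclude.
CIF value = CFR price + insurance = 31482.67 + 102.09 = 31584.76
Import duty = 6491 × 3.62 = 23497.42
Buyer bears: insurance 102.09 + destination terminal 1072.43 + brokerage 268.57 + duty 23497.42 = 24940.51
Landed cost = invoice 31482.67 + 24940.51 = 56423.18

Total landed cost: GBP 56423.18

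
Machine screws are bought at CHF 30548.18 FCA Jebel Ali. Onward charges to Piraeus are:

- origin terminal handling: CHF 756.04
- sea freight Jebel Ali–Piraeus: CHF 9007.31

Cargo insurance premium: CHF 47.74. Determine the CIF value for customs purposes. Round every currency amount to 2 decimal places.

CIF = FCA price + pre-shipment costs + freight + insurance
CIF = 30548.18 + 756.04 + 9007.31 + 47.74 = 40359.27

CIF value: CHF 40359.27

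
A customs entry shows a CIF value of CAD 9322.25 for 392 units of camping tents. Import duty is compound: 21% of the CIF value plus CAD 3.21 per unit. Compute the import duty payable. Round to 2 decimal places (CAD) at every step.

Import duty: CAD 3215.99

Ad valorem component: 9322.25 × 21% = 1957.67
Specific component: 392 × 3.21 = 1258.32
Import duty = 1957.67 + 1258.32 = 3215.99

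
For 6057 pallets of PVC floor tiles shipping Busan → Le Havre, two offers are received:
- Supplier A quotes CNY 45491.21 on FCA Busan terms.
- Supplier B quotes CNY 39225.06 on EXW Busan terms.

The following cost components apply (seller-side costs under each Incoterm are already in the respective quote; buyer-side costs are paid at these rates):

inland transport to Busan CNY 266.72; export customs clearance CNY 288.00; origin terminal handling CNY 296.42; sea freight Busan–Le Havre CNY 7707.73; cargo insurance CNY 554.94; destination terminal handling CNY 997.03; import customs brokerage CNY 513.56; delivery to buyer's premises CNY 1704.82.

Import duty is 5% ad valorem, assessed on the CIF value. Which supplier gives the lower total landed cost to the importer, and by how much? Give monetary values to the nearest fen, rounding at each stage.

Supplier A (FCA):
CIF value = FCA price + origin terminal + freight + insurance = 45491.21 + 296.42 + 7707.73 + 554.94 = 54050.30
Import duty = 54050.30 × 5% = 2702.52
Buyer bears (A): 296.42 + 7707.73 + 554.94 + 997.03 + 513.56 + 1704.82 = 11774.50
Landed cost (A) = invoice 45491.21 + 11774.50 + duty 2702.52 = 59968.23
Supplier B (EXW):
CIF value = EXW price + inland to port + export clearance + origin terminal + freight + insurance = 39225.06 + 266.72 + 288.00 + 296.42 + 7707.73 + 554.94 = 48338.87
Import duty = 48338.87 × 5% = 2416.94
Buyer bears (B): 266.72 + 288.00 + 296.42 + 7707.73 + 554.94 + 997.03 + 513.56 + 1704.82 = 12329.22
Landed cost (B) = invoice 39225.06 + 12329.22 + duty 2416.94 = 53971.22
Difference = |59968.23 − 53971.22| = 5997.01

Supplier B is cheaper by CNY 5997.01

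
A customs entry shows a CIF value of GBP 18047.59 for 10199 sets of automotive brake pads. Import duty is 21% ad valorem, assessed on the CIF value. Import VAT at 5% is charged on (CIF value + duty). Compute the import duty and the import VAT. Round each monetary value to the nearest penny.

Import duty = 18047.59 × 21% = 3789.99
VAT base = CIF + duty = 18047.59 + 3789.99 = 21837.58
Import VAT = 21837.58 × 5% = 1091.88

Import duty: GBP 3789.99; import VAT: GBP 1091.88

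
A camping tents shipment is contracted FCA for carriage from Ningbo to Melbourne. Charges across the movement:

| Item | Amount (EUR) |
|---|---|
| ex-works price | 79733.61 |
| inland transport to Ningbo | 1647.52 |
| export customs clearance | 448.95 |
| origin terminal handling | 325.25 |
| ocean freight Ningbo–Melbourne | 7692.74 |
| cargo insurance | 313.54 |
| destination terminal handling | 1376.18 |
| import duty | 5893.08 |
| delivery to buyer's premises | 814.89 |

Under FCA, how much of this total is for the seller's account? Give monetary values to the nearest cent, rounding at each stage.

Seller's account: EUR 81830.08

FCA: the seller delivers export-cleared goods to the carrier; the buyer bears costs from that point.
Seller's account: goods 79733.61 + inland to port 1647.52 + export clearance 448.95 = 81830.08
Buyer's account: origin terminal 325.25 + freight 7692.74 + insurance 313.54 + destination terminal 1376.18 + duty 5893.08 + delivery 814.89 = 16415.68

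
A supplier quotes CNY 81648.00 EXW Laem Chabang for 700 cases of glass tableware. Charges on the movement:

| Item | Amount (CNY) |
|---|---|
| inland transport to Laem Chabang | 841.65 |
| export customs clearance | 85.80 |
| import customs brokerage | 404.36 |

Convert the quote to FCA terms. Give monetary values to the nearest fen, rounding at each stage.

FCA price: CNY 82575.45

Not relevant to the conversion: brokerage — on the buyer under both terms; not part of either seller's price.
From EXW to FCA, the seller additionally bears: inland to port, export clearance.
FCA price = 81648.00 + 841.65 + 85.80 = 82575.45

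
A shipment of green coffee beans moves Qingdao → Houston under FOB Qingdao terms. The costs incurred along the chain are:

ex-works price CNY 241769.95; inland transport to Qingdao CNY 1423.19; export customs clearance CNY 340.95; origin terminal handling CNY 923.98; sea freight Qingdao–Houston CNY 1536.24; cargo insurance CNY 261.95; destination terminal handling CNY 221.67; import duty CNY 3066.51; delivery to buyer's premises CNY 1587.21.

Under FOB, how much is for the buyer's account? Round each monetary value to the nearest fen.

FOB: the seller bears costs until goods are on board at the origin port; the buyer bears freight, insurance and all costs thereafter.
Seller's account: goods 241769.95 + inland to port 1423.19 + export clearance 340.95 + origin terminal 923.98 = 244458.07
Buyer's account: freight 1536.24 + insurance 261.95 + destination terminal 221.67 + duty 3066.51 + delivery 1587.21 = 6673.58

Buyer's account: CNY 6673.58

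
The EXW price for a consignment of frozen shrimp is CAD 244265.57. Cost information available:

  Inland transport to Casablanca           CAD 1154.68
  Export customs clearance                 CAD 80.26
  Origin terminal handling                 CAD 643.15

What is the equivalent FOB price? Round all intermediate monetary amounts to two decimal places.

FOB price: CAD 246143.66

From EXW to FOB, the seller additionally bears: inland to port, export clearance, origin terminal.
FOB price = 244265.57 + 1154.68 + 80.26 + 643.15 = 246143.66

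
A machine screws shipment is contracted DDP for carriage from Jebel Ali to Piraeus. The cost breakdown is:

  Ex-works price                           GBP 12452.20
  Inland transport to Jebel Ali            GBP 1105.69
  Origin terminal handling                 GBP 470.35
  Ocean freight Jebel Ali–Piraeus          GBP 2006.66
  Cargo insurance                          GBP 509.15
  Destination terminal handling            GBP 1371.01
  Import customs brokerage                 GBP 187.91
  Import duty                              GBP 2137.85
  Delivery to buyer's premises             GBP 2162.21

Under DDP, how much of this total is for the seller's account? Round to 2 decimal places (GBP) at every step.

Seller's account: GBP 22403.03

DDP: the seller bears all costs including import duty.
Seller's account: goods 12452.20 + inland to port 1105.69 + origin terminal 470.35 + freight 2006.66 + insurance 509.15 + destination terminal 1371.01 + brokerage 187.91 + duty 2137.85 + delivery 2162.21 = 22403.03
Buyer's account: 0.00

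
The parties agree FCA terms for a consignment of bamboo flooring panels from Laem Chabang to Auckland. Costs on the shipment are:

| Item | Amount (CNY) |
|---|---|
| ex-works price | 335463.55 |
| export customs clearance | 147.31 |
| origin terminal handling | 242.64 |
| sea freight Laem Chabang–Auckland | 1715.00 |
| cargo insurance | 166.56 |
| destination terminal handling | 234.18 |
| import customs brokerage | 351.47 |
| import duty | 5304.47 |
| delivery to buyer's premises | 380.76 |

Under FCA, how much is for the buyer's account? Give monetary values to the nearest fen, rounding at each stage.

Buyer's account: CNY 8395.08

FCA: the seller delivers export-cleared goods to the carrier; the buyer bears costs from that point.
Seller's account: goods 335463.55 + export clearance 147.31 = 335610.86
Buyer's account: origin terminal 242.64 + freight 1715.00 + insurance 166.56 + destination terminal 234.18 + brokerage 351.47 + duty 5304.47 + delivery 380.76 = 8395.08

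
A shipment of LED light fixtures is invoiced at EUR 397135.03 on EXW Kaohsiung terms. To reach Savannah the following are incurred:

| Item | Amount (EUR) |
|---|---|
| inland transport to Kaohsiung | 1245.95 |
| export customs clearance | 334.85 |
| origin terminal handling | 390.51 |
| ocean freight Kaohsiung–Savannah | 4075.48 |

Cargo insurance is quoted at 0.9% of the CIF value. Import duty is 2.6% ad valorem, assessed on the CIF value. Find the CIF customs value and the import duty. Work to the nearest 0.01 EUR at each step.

Let C be the CIF value. C = EXW price + pre-shipment costs + freight + 0.9% × C
C − 0.9% × C = 397135.03 + 1245.95 + 334.85 + 390.51 + 4075.48
0.991 × C = 403181.82
C = 403181.82 / 0.991 = 406843.41
Insurance premium = 0.9% × 406843.41 = 3661.59
Import duty = 406843.41 × 2.6% = 10577.93

CIF value: EUR 406843.41; import duty: EUR 10577.93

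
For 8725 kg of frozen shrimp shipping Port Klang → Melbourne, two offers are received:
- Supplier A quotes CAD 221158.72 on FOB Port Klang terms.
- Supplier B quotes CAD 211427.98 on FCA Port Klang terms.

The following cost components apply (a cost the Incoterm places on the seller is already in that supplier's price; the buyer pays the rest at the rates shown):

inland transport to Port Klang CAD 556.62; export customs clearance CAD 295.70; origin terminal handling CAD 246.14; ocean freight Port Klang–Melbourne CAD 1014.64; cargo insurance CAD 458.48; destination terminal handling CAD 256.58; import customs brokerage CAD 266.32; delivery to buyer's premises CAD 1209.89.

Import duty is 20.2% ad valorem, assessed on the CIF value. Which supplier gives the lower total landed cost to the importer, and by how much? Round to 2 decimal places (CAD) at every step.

Supplier B is cheaper by CAD 11400.49

Supplier A (FOB):
CIF value = FOB price + freight + insurance = 221158.72 + 1014.64 + 458.48 = 222631.84
Import duty = 222631.84 × 20.2% = 44971.63
Buyer bears (A): 1014.64 + 458.48 + 256.58 + 266.32 + 1209.89 = 3205.91
Landed cost (A) = invoice 221158.72 + 3205.91 + duty 44971.63 = 269336.26
Supplier B (FCA):
CIF value = FCA price + origin terminal + freight + insurance = 211427.98 + 246.14 + 1014.64 + 458.48 = 213147.24
Import duty = 213147.24 × 20.2% = 43055.74
Buyer bears (B): 246.14 + 1014.64 + 458.48 + 256.58 + 266.32 + 1209.89 = 3452.05
Landed cost (B) = invoice 211427.98 + 3452.05 + duty 43055.74 = 257935.77
Difference = |269336.26 − 257935.77| = 11400.49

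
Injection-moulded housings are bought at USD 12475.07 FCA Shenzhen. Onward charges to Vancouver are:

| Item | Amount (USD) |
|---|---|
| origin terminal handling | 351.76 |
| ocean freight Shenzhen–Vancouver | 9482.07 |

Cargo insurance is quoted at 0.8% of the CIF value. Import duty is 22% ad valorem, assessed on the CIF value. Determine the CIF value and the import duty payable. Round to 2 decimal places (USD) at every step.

CIF value: USD 22488.81; import duty: USD 4947.54

Let C be the CIF value. C = FCA price + pre-shipment costs + freight + 0.8% × C
C − 0.8% × C = 12475.07 + 351.76 + 9482.07
0.992 × C = 22308.90
C = 22308.90 / 0.992 = 22488.81
Insurance premium = 0.8% × 22488.81 = 179.91
Import duty = 22488.81 × 22% = 4947.54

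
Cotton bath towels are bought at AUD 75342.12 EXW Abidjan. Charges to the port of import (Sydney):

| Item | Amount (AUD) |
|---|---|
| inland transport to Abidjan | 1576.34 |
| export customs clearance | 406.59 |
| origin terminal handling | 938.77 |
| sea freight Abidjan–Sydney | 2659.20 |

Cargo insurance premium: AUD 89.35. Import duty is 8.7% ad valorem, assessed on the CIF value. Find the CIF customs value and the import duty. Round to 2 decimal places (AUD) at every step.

CIF = EXW price + pre-shipment costs + freight + insurance
CIF = 75342.12 + 1576.34 + 406.59 + 938.77 + 2659.20 + 89.35 = 81012.37
Import duty = 81012.37 × 8.7% = 7048.08

CIF value: AUD 81012.37; import duty: AUD 7048.08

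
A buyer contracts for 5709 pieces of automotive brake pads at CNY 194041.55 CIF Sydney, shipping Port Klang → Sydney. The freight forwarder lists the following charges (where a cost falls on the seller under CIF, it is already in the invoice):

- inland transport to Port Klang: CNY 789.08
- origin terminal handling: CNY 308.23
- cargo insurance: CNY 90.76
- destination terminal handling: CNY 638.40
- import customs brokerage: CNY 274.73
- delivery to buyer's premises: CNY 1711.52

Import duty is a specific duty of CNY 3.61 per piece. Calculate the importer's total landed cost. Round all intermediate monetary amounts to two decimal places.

Total landed cost: CNY 217275.69

CIF: the seller pays costs through ocean freight and marine insurance to the destination port.
Already in the invoice (seller's account under CIF): inland to port, origin terminal, insurance — exclude.
The CIF price already equals the CIF value: 194041.55
Import duty = 5709 × 3.61 = 20609.49
Buyer bears: destination terminal 638.40 + brokerage 274.73 + delivery 1711.52 + duty 20609.49 = 23234.14
Landed cost = invoice 194041.55 + 23234.14 = 217275.69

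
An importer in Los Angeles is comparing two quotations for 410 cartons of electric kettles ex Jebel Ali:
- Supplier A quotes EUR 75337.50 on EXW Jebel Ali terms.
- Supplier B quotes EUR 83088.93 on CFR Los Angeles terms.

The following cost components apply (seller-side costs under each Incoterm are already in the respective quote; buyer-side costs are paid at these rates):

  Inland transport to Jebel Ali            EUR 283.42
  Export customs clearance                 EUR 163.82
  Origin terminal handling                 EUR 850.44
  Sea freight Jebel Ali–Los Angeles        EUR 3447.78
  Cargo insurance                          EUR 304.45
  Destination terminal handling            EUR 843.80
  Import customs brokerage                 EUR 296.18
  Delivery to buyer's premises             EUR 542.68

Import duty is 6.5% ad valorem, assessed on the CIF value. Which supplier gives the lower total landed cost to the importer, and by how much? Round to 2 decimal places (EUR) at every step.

Supplier A is cheaper by EUR 3201.36

Supplier A (EXW):
CIF value = EXW price + inland to port + export clearance + origin terminal + freight + insurance = 75337.50 + 283.42 + 163.82 + 850.44 + 3447.78 + 304.45 = 80387.41
Import duty = 80387.41 × 6.5% = 5225.18
Buyer bears (A): 283.42 + 163.82 + 850.44 + 3447.78 + 304.45 + 843.80 + 296.18 + 542.68 = 6732.57
Landed cost (A) = invoice 75337.50 + 6732.57 + duty 5225.18 = 87295.25
Supplier B (CFR):
CIF value = CFR price + insurance = 83088.93 + 304.45 = 83393.38
Import duty = 83393.38 × 6.5% = 5420.57
Buyer bears (B): 304.45 + 843.80 + 296.18 + 542.68 = 1987.11
Landed cost (B) = invoice 83088.93 + 1987.11 + duty 5420.57 = 90496.61
Difference = |87295.25 − 90496.61| = 3201.36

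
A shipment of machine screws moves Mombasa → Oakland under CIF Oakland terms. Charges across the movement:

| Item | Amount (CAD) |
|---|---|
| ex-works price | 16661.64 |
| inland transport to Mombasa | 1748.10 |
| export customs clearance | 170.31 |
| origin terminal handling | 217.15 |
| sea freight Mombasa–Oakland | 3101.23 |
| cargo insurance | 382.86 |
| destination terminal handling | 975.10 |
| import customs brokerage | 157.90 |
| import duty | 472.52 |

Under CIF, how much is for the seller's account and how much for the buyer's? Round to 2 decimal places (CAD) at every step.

Seller: CAD 22281.29; buyer: CAD 1605.52

CIF: the seller pays costs through ocean freight and marine insurance to the destination port.
Seller's account: goods 16661.64 + inland to port 1748.10 + export clearance 170.31 + origin terminal 217.15 + freight 3101.23 + insurance 382.86 = 22281.29
Buyer's account: destination terminal 975.10 + brokerage 157.90 + duty 472.52 = 1605.52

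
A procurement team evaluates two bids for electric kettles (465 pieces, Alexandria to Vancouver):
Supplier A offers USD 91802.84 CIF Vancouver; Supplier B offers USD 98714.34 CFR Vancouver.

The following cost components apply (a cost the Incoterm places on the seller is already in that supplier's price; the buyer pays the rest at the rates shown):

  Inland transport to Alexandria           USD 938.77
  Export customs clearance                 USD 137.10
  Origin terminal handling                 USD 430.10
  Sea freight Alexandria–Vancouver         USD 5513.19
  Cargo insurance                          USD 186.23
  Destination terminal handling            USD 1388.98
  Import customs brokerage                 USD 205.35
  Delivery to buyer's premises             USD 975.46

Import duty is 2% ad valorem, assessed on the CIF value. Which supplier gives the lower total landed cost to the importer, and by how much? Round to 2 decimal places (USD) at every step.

Supplier A is cheaper by USD 7239.68

Supplier A (CIF):
The CIF price already equals the CIF value: 91802.84
Import duty = 91802.84 × 2% = 1836.06
Buyer bears (A): 1388.98 + 205.35 + 975.46 = 2569.79
Landed cost (A) = invoice 91802.84 + 2569.79 + duty 1836.06 = 96208.69
Supplier B (CFR):
CIF value = CFR price + insurance = 98714.34 + 186.23 = 98900.57
Import duty = 98900.57 × 2% = 1978.01
Buyer bears (B): 186.23 + 1388.98 + 205.35 + 975.46 = 2756.02
Landed cost (B) = invoice 98714.34 + 2756.02 + duty 1978.01 = 103448.37
Difference = |96208.69 − 103448.37| = 7239.68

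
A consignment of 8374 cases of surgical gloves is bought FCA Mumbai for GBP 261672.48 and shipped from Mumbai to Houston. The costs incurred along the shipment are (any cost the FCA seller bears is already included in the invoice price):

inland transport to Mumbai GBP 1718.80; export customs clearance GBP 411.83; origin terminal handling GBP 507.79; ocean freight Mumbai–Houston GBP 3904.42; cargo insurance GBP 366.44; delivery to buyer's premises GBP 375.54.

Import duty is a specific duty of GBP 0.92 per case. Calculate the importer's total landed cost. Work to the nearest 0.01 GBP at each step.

FCA: the seller delivers export-cleared goods to the carrier; the buyer bears costs from that point.
Already in the invoice (seller's account under FCA): inland to port, export clearance — exclude.
CIF value = FCA price + origin terminal + freight + insurance = 261672.48 + 507.79 + 3904.42 + 366.44 = 266451.13
Import duty = 8374 × 0.92 = 7704.08
Buyer bears: origin terminal 507.79 + freight 3904.42 + insurance 366.44 + delivery 375.54 + duty 7704.08 = 12858.27
Landed cost = invoice 261672.48 + 12858.27 = 274530.75

Total landed cost: GBP 274530.75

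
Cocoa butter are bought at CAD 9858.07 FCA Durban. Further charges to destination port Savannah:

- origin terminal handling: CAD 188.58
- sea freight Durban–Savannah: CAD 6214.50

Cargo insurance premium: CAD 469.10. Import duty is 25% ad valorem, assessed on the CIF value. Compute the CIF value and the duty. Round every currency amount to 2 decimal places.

CIF = FCA price + pre-shipment costs + freight + insurance
CIF = 9858.07 + 188.58 + 6214.50 + 469.10 = 16730.25
Import duty = 16730.25 × 25% = 4182.56

CIF value: CAD 16730.25; import duty: CAD 4182.56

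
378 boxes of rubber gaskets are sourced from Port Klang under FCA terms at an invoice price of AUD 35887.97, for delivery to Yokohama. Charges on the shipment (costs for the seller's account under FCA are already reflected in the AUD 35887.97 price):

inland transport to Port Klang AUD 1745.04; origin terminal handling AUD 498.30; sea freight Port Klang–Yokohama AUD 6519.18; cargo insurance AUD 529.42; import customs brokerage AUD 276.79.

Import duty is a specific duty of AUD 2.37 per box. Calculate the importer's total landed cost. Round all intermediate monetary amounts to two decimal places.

FCA: the seller delivers export-cleared goods to the carrier; the buyer bears costs from that point.
Already in the invoice (seller's account under FCA): inland to port — exclude.
CIF value = FCA price + origin terminal + freight + insurance = 35887.97 + 498.30 + 6519.18 + 529.42 = 43434.87
Import duty = 378 × 2.37 = 895.86
Buyer bears: origin terminal 498.30 + freight 6519.18 + insurance 529.42 + brokerage 276.79 + duty 895.86 = 8719.55
Landed cost = invoice 35887.97 + 8719.55 = 44607.52

Total landed cost: AUD 44607.52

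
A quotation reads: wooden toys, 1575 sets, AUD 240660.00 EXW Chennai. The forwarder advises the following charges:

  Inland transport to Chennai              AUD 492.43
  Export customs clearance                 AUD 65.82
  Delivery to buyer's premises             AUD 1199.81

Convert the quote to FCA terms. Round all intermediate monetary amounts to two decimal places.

Not relevant to the conversion: delivery — on the buyer under both terms; not part of either seller's price.
From EXW to FCA, the seller additionally bears: inland to port, export clearance.
FCA price = 240660.00 + 492.43 + 65.82 = 241218.25

FCA price: AUD 241218.25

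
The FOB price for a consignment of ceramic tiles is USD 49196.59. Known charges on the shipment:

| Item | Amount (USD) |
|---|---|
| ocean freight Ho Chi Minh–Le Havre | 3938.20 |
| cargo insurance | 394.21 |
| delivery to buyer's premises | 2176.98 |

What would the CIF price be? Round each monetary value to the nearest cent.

Not relevant to the conversion: delivery — on the buyer under both terms; not part of either seller's price.
From FOB to CIF, the seller additionally bears: freight, insurance.
CIF price = 49196.59 + 3938.20 + 394.21 = 53529.00

CIF price: USD 53529.00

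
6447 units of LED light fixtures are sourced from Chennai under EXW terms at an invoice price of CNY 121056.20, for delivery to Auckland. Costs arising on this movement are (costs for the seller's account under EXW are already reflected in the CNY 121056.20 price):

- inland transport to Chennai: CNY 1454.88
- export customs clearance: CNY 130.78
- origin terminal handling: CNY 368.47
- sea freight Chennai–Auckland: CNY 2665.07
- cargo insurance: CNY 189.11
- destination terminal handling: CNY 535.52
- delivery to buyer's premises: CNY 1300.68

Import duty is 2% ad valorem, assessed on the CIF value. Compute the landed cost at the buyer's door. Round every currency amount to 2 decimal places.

EXW: the seller makes goods available at their premises; the buyer bears all onward costs.
CIF value = EXW price + inland to port + export clearance + origin terminal + freight + insurance = 121056.20 + 1454.88 + 130.78 + 368.47 + 2665.07 + 189.11 = 125864.51
Import duty = 125864.51 × 2% = 2517.29
Buyer bears: inland to port 1454.88 + export clearance 130.78 + origin terminal 368.47 + freight 2665.07 + insurance 189.11 + destination terminal 535.52 + delivery 1300.68 + duty 2517.29 = 9161.80
Landed cost = invoice 121056.20 + 9161.80 = 130218.00

Total landed cost: CNY 130218.00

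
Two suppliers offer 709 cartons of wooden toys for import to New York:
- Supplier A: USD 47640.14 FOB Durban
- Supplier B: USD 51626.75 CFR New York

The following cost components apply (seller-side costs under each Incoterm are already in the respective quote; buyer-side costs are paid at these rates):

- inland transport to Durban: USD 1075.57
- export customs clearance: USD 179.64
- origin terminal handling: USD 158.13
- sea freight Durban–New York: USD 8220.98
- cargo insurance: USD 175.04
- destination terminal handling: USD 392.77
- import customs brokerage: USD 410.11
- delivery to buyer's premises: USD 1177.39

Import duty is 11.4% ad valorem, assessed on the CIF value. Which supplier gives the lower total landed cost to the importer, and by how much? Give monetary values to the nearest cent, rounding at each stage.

Supplier B is cheaper by USD 4717.09

Supplier A (FOB):
CIF value = FOB price + freight + insurance = 47640.14 + 8220.98 + 175.04 = 56036.16
Import duty = 56036.16 × 11.4% = 6388.12
Buyer bears (A): 8220.98 + 175.04 + 392.77 + 410.11 + 1177.39 = 10376.29
Landed cost (A) = invoice 47640.14 + 10376.29 + duty 6388.12 = 64404.55
Supplier B (CFR):
CIF value = CFR price + insurance = 51626.75 + 175.04 = 51801.79
Import duty = 51801.79 × 11.4% = 5905.40
Buyer bears (B): 175.04 + 392.77 + 410.11 + 1177.39 = 2155.31
Landed cost (B) = invoice 51626.75 + 2155.31 + duty 5905.40 = 59687.46
Difference = |64404.55 − 59687.46| = 4717.09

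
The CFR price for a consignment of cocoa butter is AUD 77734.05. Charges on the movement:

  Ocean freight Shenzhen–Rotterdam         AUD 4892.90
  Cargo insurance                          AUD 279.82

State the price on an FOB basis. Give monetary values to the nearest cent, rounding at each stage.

Not relevant to the conversion: insurance — on the buyer under both terms; not part of either seller's price.
From CFR to FOB, the seller no longer bears: freight.
FOB price = 77734.05 − 4892.90 = 72841.15

FOB price: AUD 72841.15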